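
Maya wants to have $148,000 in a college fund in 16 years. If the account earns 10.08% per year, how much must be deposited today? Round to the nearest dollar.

Discount factor = (1+0.1008)^(−16) = 0.215112; PV = 148,000 × 0.215112 = 31,836.6220

$31,837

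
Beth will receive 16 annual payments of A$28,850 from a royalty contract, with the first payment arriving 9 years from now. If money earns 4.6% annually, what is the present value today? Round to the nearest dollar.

Value one period before first payment (t=8): 28850 × [1 − (1+0.046)^(−16)] / 0.046 = 28850 × 11.153049 = 321,765.4740
Discount back 8 years: 321,765.4740 × (1+0.046)^(−8) = 321,765.4740 × 0.697825 = 224,535.9916

A$224,536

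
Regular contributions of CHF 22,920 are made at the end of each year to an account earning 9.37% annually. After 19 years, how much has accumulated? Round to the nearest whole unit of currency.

FV = 22920 × [(1+0.0937)^19 − 1] / 0.0937 = 22920 × 47.850622 = 1,096,736.2641

CHF 1,096,736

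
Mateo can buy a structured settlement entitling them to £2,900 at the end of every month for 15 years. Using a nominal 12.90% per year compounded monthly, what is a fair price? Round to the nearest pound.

Periodic rate i = 0.129/12 = 0.01075; n = 15 × 12 = 180 periods.
PV = 2900 × [1 − (1+0.01075)^(−180)] / 0.01075 = 2900 × 79.448984 = 230,402.0542

£230,402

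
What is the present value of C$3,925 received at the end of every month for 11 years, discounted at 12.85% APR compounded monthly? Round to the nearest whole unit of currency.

C$276,689

With 12 periods per year: i = 0.0107083, n = 132.
PV = 3925 × [1 − (1+0.0107083)^(−132)] / 0.0107083 = 3925 × 70.494129 = 276,689.4556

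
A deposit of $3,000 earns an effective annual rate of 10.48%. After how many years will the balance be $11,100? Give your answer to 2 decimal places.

13.13 years

(1+i)^n = 11100/3000 = 3.70000, so n = ln 3.70000 / ln 1.1048 = 13.1274 years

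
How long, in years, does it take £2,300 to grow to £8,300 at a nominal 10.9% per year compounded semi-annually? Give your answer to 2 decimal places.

Periodic rate i = 0.109/2 = 0.0545.
(1+i)^n = 8300/2300 = 3.60870, so n = ln 3.60870 / ln 1.0545 = 24.1836 half-years
= 24.1836/2 years

12.09 years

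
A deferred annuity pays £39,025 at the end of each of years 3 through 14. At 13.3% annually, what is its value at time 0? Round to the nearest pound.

£177,494

Value one period before first payment (t=2): 39025 × [1 − (1+0.133)^(−12)] / 0.133 = 39025 × 5.838487 = 227,846.9506
Discount back 2 years: 227,846.9506 × (1+0.133)^(−2) = 227,846.9506 × 0.779005 = 177,493.8872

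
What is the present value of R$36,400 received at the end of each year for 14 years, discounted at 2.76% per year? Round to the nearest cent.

Annuity factor a(14|0.0276) = 11.483116; PV = 36400 × 11.483116 = 417,985.4347

R$417,985.43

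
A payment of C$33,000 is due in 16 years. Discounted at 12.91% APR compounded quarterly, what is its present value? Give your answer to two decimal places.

i = 0.1291/4 = 0.032275 per quarter; n = 16·4 = 64.
PV = FV·(1+i)^(−n) = 33,000 × 0.130946 = 4,321.2334

C$4,321.23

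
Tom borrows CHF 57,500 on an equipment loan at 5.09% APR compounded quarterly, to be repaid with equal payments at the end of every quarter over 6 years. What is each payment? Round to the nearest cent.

CHF 2,795.36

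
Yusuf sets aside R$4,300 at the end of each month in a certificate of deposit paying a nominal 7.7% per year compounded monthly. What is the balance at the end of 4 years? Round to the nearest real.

R$240,820

With 12 periods per year: i = 0.00641667, n = 48.
Accumulation factor s(48|0.00641667) = 56.004588; FV = 4300 × 56.004588 = 240,819.7280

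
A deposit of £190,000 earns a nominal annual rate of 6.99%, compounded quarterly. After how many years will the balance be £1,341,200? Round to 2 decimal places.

Periodic rate i = 0.0699/4 = 0.017475.
n = ln(1.3412e+06/190000) / ln(1+0.017475) = ln(7.05895) / 0.017324 = 112.8081 quarters
= 112.8081/4 years

28.20 years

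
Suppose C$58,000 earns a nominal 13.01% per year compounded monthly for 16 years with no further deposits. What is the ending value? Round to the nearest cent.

i = 0.1301/12 = 0.0108417 per month; n = 16·12 = 192.
FV = PV·(1+i)^n = 58,000 × 7.927969 = 459,822.2054

C$459,822.21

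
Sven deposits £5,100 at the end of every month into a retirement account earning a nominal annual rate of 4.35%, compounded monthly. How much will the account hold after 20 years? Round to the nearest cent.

£1,945,961.65

i = 0.0435/12 = 0.003625 per month; n = 20·12 = 240.
FV = 5100 × [(1+0.003625)^240 − 1] / 0.003625 = 5100 × 381.561108 = 1,945,961.6509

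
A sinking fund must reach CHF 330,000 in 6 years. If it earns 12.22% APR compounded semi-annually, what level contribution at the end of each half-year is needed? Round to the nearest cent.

CHF 19,436.14

i = 0.1222/2 = 0.0611 per half-year; n = 6·2 = 12.
PMT = 330000 / ( [(1+0.0611)^12 − 1] / 0.0611 ) = 330000 / 16.978683 = 19,436.1366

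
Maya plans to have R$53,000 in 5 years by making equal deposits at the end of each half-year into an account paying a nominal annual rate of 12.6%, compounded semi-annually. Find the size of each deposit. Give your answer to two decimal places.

R$3,964.70

With 2 periods per year: i = 0.063, n = 10.
PMT = 53000 / ( [(1+0.063)^10 − 1] / 0.063 ) = 53000 / 13.367976 = 3,964.6990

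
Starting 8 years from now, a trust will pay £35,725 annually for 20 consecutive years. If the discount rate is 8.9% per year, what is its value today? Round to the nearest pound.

£180,834

Value one period before first payment (t=7): 35725 × [1 − (1+0.089)^(−20)] / 0.089 = 35725 × 9.193971 = 328,454.6053
Discount back 7 years: 328,454.6053 × (1+0.089)^(−7) = 328,454.6053 × 0.550560 = 180,834.0451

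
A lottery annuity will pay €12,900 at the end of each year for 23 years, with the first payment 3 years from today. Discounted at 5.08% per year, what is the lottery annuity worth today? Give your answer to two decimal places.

€156,403.77

PV at t=2 (ordinary 23-year annuity): 12900 × a(23|0.0508) = 12900 × 13.387443 = 172,698.0164
PV₀ = 172,698.0164 / (1+0.0508)^2 = 172,698.0164 / 1.104181 = 156,403.7714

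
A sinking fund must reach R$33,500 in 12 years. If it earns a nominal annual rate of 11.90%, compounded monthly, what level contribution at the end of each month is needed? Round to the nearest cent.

R$105.76

i = 0.119/12 = 0.00991667 per month; n = 12·12 = 144.
PMT = 33500 / ( [(1+0.00991667)^144 − 1] / 0.00991667 ) = 33500 / 316.751464 = 105.7612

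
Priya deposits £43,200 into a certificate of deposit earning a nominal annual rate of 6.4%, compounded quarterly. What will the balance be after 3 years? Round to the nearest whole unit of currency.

With 4 periods per year: i = 0.016, n = 12.
FV = PV·(1+i)^n = 43,200 × 1.209830 = 52,264.6736

£52,265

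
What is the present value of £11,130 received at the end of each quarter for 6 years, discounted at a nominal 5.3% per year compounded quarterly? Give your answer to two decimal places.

With 4 periods per year: i = 0.01325, n = 24.
Annuity factor a(24|0.01325) = 20.443483; PV = 11130 × 20.443483 = 227,535.9694

£227,535.97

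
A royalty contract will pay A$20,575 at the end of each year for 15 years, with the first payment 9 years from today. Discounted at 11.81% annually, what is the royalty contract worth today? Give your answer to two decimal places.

Value one period before first payment (t=8): 20575 × [1 − (1+0.1181)^(−15)] / 0.1181 = 20575 × 6.880534 = 141,566.9873
PV₀ = 141,566.9873 / (1+0.1181)^8 = 141,566.9873 / 2.442560 = 57,958.4564

A$57,958.46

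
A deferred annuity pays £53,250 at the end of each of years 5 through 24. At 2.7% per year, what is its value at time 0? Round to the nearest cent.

Value one period before first payment (t=4): 53250 × [1 − (1+0.027)^(−20)] / 0.027 = 53250 × 15.298648 = 814,652.9870
Discount back 4 years: 814,652.9870 × (1+0.027)^(−4) = 814,652.9870 × 0.898914 = 732,303.1122

£732,303.11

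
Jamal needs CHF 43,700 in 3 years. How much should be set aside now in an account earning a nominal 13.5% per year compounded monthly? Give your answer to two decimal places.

CHF 29,212.87

Periodic rate i = 0.135/12 = 0.01125; n = 3 × 12 = 36 periods.
PV = 43,700 / (1 + 0.01125)^36 = 43,700 / 1.495916 = 29,212.8676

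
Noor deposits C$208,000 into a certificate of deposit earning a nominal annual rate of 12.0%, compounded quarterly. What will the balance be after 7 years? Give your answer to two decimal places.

With 4 periods per year: i = 0.03, n = 28.
FV = 208,000 × (1 + 0.03)^28 = 475,888.9566

C$475,888.96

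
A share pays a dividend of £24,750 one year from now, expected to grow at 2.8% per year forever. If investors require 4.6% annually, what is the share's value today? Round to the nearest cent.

£1,375,000.00

PV = PMT / (i − g) = 24750 / (0.046 − 0.028) = 24750 / 0.018000 = 1,375,000.0000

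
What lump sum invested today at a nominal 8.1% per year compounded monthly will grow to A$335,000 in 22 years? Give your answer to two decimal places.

Periodic rate i = 0.081/12 = 0.00675; n = 22 × 12 = 264 periods.
PV = 335,000 / (1 + 0.00675)^264 = 335,000 / 5.906259 = 56,719.4879

A$56,719.49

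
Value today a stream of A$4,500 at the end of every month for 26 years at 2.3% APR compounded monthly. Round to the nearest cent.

A$1,055,993.03

With 12 periods per year: i = 0.00191667, n = 312.
PV = PMT · [1 − (1+i)^(−n)] / i = 4500 · 234.665118 = 1,055,993.0318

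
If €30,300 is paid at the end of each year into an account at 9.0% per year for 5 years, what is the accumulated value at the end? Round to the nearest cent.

€181,336.73

FV = 30300 × [(1+0.09)^5 − 1] / 0.09 = 30300 × 5.984711 = 181,336.7315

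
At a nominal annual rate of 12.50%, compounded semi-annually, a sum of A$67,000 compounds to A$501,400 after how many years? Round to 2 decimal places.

Periodic rate i = 0.125/2 = 0.0625.
n = ln(501400/67000) / ln(1+0.0625) = ln(7.48358) / 0.060625 = 33.1996 half-years
= 33.1996/2 years

16.60 years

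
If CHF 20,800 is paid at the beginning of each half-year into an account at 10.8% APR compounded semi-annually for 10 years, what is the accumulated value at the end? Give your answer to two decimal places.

With 2 periods per year: i = 0.054, n = 20.
FV = 20800 × [(1+0.054)^20 − 1] / 0.054 × (1+i) = 20800 × 36.361825 = 756,325.9636
(Beginning-of-period payments → annuity-due factor ×(1+i).)

CHF 756,325.96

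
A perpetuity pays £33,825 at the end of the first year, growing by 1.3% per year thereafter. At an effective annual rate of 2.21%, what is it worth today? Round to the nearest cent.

£3,717,032.97

PV = PMT / (i − g) = 33825 / (0.0221 − 0.013) = 33825 / 0.009100 = 3,717,032.9670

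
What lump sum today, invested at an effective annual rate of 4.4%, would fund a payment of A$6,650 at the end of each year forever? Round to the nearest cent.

A$151,136.36

PV = C/r = 6650/0.044 = 151,136.3636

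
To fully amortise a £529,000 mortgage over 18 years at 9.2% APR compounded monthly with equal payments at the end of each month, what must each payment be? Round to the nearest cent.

£5,020.08

With 12 periods per year: i = 0.00766667, n = 216.
PMT = 529000 / ( [1 − (1+0.00766667)^(−216)] / 0.00766667 ) = 529000 / 105.376884 = 5,020.0763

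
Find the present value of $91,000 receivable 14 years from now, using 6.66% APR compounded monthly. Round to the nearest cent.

$35,910.77

i = 0.0666/12 = 0.00555 per month; n = 14·12 = 168.
Discount factor = (1+0.00555)^(−168) = 0.394624; PV = 91,000 × 0.394624 = 35,910.7747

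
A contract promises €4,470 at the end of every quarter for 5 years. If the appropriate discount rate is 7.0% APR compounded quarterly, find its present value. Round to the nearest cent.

With 4 periods per year: i = 0.0175, n = 20.
PV = 4470 × [1 − (1+0.0175)^(−20)] / 0.0175 = 4470 × 16.752881 = 74,885.3794

€74,885.38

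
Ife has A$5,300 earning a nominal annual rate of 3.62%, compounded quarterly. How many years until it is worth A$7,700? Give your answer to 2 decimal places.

Periodic rate i = 0.0362/4 = 0.00905.
(1+i)^n = 7700/5300 = 1.45283, so n = ln 1.45283 / ln 1.00905 = 41.4587 quarters
= 41.4587/4 years

10.36 years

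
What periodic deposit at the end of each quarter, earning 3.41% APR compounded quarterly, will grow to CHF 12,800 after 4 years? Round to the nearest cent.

Periodic rate i = 0.0341/4 = 0.008525; n = 4 × 4 = 16 periods.
PMT = 12800 / ( [(1+0.008525)^16 − 1] / 0.008525 ) = 12800 / 17.064849 = 750.0799

CHF 750.08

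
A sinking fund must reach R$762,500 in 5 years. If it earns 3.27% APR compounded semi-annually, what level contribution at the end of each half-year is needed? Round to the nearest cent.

R$70,806.64

i = 0.0327/2 = 0.01635 per half-year; n = 5·2 = 10.
FV-annuity factor = 10.768765; PMT = 762500 / 10.768765 = 70,806.6351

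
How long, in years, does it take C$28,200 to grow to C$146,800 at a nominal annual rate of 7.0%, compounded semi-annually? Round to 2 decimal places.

Periodic rate i = 0.07/2 = 0.035.
(1+i)^n = 146800/28200 = 5.20567, so n = ln 5.20567 / ln 1.035 = 47.9558 half-years
= 47.9558/2 years

23.98 years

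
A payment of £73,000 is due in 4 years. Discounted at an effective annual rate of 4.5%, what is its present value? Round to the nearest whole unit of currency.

£61,215

Discount factor = (1+0.045)^(−4) = 0.838561; PV = 73,000 × 0.838561 = 61,214.9781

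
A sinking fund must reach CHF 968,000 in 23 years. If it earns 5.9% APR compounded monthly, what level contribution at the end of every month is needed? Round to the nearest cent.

CHF 1,657.36

i = 0.059/12 = 0.00491667 per month; n = 23·12 = 276.
PMT = 968000 / ( [(1+0.00491667)^276 − 1] / 0.00491667 ) = 968000 / 584.059811 = 1,657.3645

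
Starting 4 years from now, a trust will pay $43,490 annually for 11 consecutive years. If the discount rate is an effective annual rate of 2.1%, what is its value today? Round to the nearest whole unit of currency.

$397,638

Value one period before first payment (t=3): 43490 × [1 − (1+0.021)^(−11)] / 0.021 = 43490 × 9.731409 = 423,218.9623
Discount back 3 years: 423,218.9623 × (1+0.021)^(−3) = 423,218.9623 × 0.939556 = 397,638.0101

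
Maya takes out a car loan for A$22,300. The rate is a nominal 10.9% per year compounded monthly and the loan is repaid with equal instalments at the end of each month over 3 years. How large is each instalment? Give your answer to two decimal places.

A$729.02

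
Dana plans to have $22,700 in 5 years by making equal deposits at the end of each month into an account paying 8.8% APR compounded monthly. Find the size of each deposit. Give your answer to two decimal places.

$302.55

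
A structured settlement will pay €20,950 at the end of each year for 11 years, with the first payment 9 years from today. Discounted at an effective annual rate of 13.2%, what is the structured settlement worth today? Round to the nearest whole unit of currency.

PV at t=8 (ordinary 11-year annuity): 20950 × a(11|0.132) = 20950 × 5.638821 = 118,133.3024
Discount back 8 years: 118,133.3024 × (1+0.132)^(−8) = 118,133.3024 × 0.370876 = 43,812.7920

€43,813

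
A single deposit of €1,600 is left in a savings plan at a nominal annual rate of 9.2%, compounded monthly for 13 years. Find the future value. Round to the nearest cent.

€5,266.90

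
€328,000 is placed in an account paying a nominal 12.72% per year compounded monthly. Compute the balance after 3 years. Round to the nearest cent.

€479,433.55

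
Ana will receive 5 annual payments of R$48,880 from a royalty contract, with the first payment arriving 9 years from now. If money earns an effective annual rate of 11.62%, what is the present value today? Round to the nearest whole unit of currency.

Value one period before first payment (t=8): 48880 × [1 − (1+0.1162)^(−5)] / 0.1162 = 48880 × 3.638971 = 177,872.8869
PV₀ = 177,872.8869 / (1+0.1162)^8 = 177,872.8869 / 2.409551 = 73,819.9265

R$73,820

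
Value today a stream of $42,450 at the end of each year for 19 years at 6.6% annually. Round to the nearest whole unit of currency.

$452,220

PV = 42450 × [1 − (1+0.066)^(−19)] / 0.066 = 42450 × 10.653000 = 452,219.8554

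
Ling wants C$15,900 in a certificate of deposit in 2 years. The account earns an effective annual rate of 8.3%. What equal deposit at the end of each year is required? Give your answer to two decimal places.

FV-annuity factor = 2.083000; PMT = 15900 / 2.083000 = 7,633.2213

C$7,633.22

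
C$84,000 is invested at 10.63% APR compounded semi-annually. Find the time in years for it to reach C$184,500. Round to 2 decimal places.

7.60 years

Periodic rate i = 0.1063/2 = 0.05315.
(1+i)^n = 184500/84000 = 2.19643, so n = ln 2.19643 / ln 1.05315 = 15.1940 half-years
= 15.1940/2 years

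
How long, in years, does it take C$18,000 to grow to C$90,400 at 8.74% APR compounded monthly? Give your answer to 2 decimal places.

Periodic rate i = 0.0874/12 = 0.00728333.
(1+i)^n = 90400/18000 = 5.02222, so n = ln 5.02222 / ln 1.00728 = 222.3903 months
= 222.3903/12 years

18.53 years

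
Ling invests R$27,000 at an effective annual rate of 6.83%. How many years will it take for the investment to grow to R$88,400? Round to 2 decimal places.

(1+i)^n = 88400/27000 = 3.27407, so n = ln 3.27407 / ln 1.0683 = 17.9516 years

17.95 years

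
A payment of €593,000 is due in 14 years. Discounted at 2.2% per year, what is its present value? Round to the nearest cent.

PV = 593,000 / (1 + 0.022)^14 = 593,000 / 1.356165 = 437,262.4181

€437,262.42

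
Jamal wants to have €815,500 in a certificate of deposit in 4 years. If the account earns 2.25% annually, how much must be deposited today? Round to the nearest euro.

€746,055

Discount factor = (1+0.0225)^(−4) = 0.914843; PV = 815,500 × 0.914843 = 746,054.7481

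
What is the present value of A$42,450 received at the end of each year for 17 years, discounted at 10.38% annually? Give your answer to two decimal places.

A$332,656.17

Annuity factor a(17|0.1038) = 7.836423; PV = 42450 × 7.836423 = 332,656.1682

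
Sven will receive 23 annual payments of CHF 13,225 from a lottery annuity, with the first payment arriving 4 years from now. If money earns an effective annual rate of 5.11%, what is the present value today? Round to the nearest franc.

CHF 152,033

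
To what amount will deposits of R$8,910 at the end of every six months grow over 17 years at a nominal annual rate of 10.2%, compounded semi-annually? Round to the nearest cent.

R$773,275.64

i = 0.102/2 = 0.051 per half-year; n = 17·2 = 34.
Accumulation factor s(34|0.051) = 86.787390; FV = 8910 × 86.787390 = 773,275.6412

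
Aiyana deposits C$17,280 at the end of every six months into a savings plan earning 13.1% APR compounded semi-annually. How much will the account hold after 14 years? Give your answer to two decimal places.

C$1,295,014.63

i = 0.131/2 = 0.0655 per half-year; n = 14·2 = 28.
Accumulation factor s(28|0.0655) = 74.942976; FV = 17280 × 74.942976 = 1,295,014.6285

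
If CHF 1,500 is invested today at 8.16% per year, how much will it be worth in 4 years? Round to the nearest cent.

FV = PV·(1+i)^n = 1,500 × 1.368569 = 2,052.8536

CHF 2,052.85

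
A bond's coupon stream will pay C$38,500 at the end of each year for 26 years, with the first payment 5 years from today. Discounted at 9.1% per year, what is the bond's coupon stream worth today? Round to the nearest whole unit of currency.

C$267,598

Value one period before first payment (t=4): 38500 × [1 − (1+0.091)^(−26)] / 0.091 = 38500 × 9.847408 = 379,125.2085
Discount back 4 years: 379,125.2085 × (1+0.091)^(−4) = 379,125.2085 × 0.705831 = 267,598.4908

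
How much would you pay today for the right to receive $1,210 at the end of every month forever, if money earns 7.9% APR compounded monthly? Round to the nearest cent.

Periodic rate i = 0.079/12 = 0.00658333.
PV = PMT / i = 1210 / 0.00658333 = 183,797.4684

$183,797.47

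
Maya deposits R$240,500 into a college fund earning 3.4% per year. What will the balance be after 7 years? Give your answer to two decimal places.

FV = PV·(1+i)^n = 240,500 × 1.263699 = 303,919.7001

R$303,919.70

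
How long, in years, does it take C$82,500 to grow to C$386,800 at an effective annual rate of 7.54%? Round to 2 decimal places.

(1+i)^n = 386800/82500 = 4.68848, so n = ln 4.68848 / ln 1.0754 = 21.2554 years

21.26 years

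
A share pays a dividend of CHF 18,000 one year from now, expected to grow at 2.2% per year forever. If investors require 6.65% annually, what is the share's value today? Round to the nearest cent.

CHF 404,494.38

PV = D₁/(r − g) = 18000/(0.0665 − 0.022) = 404,494.3820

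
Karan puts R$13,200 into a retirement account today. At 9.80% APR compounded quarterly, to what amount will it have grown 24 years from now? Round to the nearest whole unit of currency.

Periodic rate i = 0.098/4 = 0.0245; n = 24 × 4 = 96 periods.
13,200 × (1+0.0245)^96 = 13,200 × 10.212885 = 134,810.0761

R$134,810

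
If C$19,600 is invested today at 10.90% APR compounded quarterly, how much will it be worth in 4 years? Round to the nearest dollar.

With 4 periods per year: i = 0.02725, n = 16.
FV = PV·(1+i)^n = 19,600 × 1.537512 = 30,135.2272

C$30,135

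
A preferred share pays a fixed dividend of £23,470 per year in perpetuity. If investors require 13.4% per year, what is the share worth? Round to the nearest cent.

PV = C/r = 23470/0.134 = 175,149.2537

£175,149.25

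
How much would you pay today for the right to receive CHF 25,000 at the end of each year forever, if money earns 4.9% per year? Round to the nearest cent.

CHF 510,204.08

PV = PMT / i = 25000 / 0.049 = 510,204.0816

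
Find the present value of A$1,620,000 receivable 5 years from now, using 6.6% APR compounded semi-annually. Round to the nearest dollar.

A$1,170,878

With 2 periods per year: i = 0.033, n = 10.
PV = FV·(1+i)^(−n) = 1,620,000 × 0.722764 = 1,170,878.4135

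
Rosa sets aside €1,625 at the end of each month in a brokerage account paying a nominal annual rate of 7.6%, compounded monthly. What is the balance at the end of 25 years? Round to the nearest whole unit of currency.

With 12 periods per year: i = 0.00633333, n = 300.
FV = PMT · [(1+i)^n − 1] / i = 1625 · 891.466808 = 1,448,633.5626

€1,448,634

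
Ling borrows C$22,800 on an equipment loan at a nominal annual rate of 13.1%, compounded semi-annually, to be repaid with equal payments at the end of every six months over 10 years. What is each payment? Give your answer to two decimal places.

With 2 periods per year: i = 0.0655, n = 20.
Annuity-PV factor = 10.974880; PMT = 22800 / 10.974880 = 2,077.4715

C$2,077.47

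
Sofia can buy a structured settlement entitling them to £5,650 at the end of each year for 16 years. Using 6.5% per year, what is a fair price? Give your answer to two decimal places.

PV = 5650 × [1 − (1+0.065)^(−16)] / 0.065 = 5650 × 9.767764 = 55,187.8676

£55,187.87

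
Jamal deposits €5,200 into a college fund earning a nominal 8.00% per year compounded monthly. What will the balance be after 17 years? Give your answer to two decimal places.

With 12 periods per year: i = 0.00666667, n = 204.
FV = PV·(1+i)^n = 5,200 × 3.878648 = 20,168.9711

€20,168.97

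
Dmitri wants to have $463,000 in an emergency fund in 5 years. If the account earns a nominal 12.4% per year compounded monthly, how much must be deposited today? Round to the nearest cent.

Periodic rate i = 0.124/12 = 0.0103333; n = 5 × 12 = 60 periods.
PV = 463,000 / (1 + 0.0103333)^60 = 463,000 / 1.853023 = 249,861.9311

$249,861.93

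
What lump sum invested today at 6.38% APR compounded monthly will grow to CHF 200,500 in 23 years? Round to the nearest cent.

With 12 periods per year: i = 0.00531667, n = 276.
PV = FV·(1+i)^(−n) = 200,500 × 0.231422 = 46,400.0860

CHF 46,400.09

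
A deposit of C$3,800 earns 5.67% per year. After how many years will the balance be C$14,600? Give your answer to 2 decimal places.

(1+i)^n = 14600/3800 = 3.84211, so n = ln 3.84211 / ln 1.0567 = 24.4062 years

24.41 years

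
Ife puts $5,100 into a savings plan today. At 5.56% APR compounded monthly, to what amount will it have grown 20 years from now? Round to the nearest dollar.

Periodic rate i = 0.0556/12 = 0.00463333; n = 20 × 12 = 240 periods.
5,100 × (1+0.00463333)^240 = 5,100 × 3.032635 = 15,466.4372

$15,466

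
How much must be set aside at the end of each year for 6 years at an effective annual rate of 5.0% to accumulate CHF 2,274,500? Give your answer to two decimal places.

CHF 334,391.23

PMT = 2.2745e+06 / ( [(1+0.05)^6 − 1] / 0.05 ) = 2.2745e+06 / 6.801913 = 334,391.2312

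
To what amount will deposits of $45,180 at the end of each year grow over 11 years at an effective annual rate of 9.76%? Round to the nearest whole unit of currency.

FV = 45180 × [(1+0.0976)^11 − 1] / 0.0976 = 45180 × 18.292869 = 826,471.8309

$826,472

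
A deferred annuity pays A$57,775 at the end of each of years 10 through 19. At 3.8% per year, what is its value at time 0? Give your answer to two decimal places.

A$338,350.87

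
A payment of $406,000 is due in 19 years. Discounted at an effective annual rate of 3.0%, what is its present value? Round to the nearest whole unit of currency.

$231,536

PV = 406,000 / (1 + 0.03)^19 = 406,000 / 1.753506 = 231,536.1269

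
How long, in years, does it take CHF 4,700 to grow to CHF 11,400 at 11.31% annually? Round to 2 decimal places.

8.27 years

(1+i)^n = 11400/4700 = 2.42553, so n = ln 2.42553 / ln 1.1131 = 8.2693 years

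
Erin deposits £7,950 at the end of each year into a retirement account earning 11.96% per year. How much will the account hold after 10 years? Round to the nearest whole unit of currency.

£139,243

FV = PMT · [(1+i)^n − 1] / i = 7950 · 17.514830 = 139,242.9008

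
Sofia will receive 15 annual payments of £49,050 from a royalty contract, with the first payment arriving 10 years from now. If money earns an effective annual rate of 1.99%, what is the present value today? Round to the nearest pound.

£528,231

Value one period before first payment (t=9): 49050 × [1 − (1+0.0199)^(−15)] / 0.0199 = 49050 × 12.858882 = 630,728.1424
Discount back 9 years: 630,728.1424 × (1+0.0199)^(−9) = 630,728.1424 × 0.837494 = 528,230.9979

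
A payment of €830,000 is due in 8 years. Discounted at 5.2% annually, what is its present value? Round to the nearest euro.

€553,289

Discount factor = (1+0.052)^(−8) = 0.666613; PV = 830,000 × 0.666613 = 553,289.1755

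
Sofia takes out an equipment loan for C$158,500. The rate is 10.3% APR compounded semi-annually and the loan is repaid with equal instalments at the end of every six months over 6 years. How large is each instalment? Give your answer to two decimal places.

C$18,034.43

i = 0.103/2 = 0.0515 per half-year; n = 6·2 = 12.
Annuity-PV factor = 8.788744; PMT = 158500 / 8.788744 = 18,034.4314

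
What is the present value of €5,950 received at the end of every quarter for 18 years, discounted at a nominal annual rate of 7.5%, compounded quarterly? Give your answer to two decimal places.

i = 0.075/4 = 0.01875 per quarter; n = 18·4 = 72.
PV = 5950 × [1 − (1+0.01875)^(−72)] / 0.01875 = 5950 × 39.333271 = 234,032.9638

€234,032.96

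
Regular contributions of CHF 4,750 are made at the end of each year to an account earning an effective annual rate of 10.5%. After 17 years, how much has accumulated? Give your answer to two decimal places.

FV = PMT · [(1+i)^n − 1] / i = 4750 · 42.472130 = 201,742.6160

CHF 201,742.62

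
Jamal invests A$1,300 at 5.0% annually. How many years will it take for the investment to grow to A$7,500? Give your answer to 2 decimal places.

35.92 years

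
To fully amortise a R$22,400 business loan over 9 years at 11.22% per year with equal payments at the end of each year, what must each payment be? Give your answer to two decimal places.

R$4,080.13

PMT = 22400 / ( [1 − (1+0.1122)^(−9)] / 0.1122 ) = 22400 / 5.490017 = 4,080.1333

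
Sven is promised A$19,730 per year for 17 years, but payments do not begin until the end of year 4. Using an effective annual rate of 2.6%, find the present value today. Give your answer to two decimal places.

PV at t=3 (ordinary 17-year annuity): 19730 × a(17|0.026) = 19730 × 13.600371 = 268,335.3199
PV₀ = 268,335.3199 / (1+0.026)^3 = 268,335.3199 / 1.080046 = 248,448.1450

A$248,448.15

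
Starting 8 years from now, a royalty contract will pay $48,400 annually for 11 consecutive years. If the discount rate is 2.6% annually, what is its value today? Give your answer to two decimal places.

PV at t=7 (ordinary 11-year annuity): 48400 × a(11|0.026) = 48400 × 9.461025 = 457,913.6222
PV₀ = 457,913.6222 / (1+0.026)^7 = 457,913.6222 / 1.196827 = 382,606.2304

$382,606.23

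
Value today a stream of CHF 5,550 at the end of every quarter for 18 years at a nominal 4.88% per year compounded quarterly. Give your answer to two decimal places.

i = 0.0488/4 = 0.0122 per quarter; n = 18·4 = 72.
PV = PMT · [1 − (1+i)^(−n)] / i = 5550 · 47.732697 = 264,916.4677

CHF 264,916.47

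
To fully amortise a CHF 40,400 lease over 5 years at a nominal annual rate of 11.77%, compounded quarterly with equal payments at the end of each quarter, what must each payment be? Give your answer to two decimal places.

CHF 2,701.10

With 4 periods per year: i = 0.029425, n = 20.
Annuity-PV factor = 14.956875; PMT = 40400 / 14.956875 = 2,701.0990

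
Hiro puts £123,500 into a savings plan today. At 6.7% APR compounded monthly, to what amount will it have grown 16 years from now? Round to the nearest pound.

£359,696

Periodic rate i = 0.067/12 = 0.00558333; n = 16 × 12 = 192 periods.
123,500 × (1+0.00558333)^192 = 123,500 × 2.912519 = 359,696.1266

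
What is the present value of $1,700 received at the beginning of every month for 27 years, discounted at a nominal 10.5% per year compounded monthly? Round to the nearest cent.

$184,334.94

i = 0.105/12 = 0.00875 per month; n = 27·12 = 324.
PV = PMT · [1 − (1+i)^(−n)] / i × (1+i) = 1700 · 108.432315 = 184,334.9356
Payments are at the start of each period, so multiply by (1+i).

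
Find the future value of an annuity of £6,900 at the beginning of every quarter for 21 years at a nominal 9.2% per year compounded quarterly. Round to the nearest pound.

£1,765,865

i = 0.092/4 = 0.023 per quarter; n = 21·4 = 84.
Accumulation factor s(84|0.023) × (1+i) = 255.922501; FV = 6900 × 255.922501 = 1,765,865.2556
Payments are at the start of each period, so multiply by (1+i).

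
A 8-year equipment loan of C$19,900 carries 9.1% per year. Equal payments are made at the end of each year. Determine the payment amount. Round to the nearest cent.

PMT = 19900 / ( [1 − (1+0.091)^(−8)] / 0.091 ) = 19900 / 5.514307 = 3,608.7940

C$3,608.79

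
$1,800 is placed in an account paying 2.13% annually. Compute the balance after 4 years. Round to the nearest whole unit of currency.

$1,958

FV = 1,800 × (1 + 0.0213)^4 = 1,958.3298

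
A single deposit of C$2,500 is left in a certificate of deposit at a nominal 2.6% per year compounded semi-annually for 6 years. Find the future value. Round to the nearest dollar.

With 2 periods per year: i = 0.013, n = 12.
FV = 2,500 × (1 + 0.013)^12 = 2,919.1294

C$2,919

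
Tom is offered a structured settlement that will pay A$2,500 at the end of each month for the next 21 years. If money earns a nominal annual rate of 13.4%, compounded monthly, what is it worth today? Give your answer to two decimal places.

With 12 periods per year: i = 0.0111667, n = 252.
Annuity factor a(252|0.0111667) = 84.097866; PV = 2500 × 84.097866 = 210,244.6650

A$210,244.67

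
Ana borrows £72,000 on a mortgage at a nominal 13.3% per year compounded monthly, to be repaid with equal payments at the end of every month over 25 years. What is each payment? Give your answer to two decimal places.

£828.35

i = 0.133/12 = 0.0110833 per month; n = 25·12 = 300.
Annuity-PV factor = 86.920011; PMT = 72000 / 86.920011 = 828.3478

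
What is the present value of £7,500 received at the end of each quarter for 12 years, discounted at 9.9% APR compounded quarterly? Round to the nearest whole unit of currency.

£209,312

i = 0.099/4 = 0.02475 per quarter; n = 12·4 = 48.
Annuity factor a(48|0.02475) = 27.908234; PV = 7500 × 27.908234 = 209,311.7522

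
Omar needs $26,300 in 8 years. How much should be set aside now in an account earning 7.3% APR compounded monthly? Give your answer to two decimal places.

Periodic rate i = 0.073/12 = 0.00608333; n = 8 × 12 = 96 periods.
PV = 26,300 / (1 + 0.00608333)^96 = 26,300 / 1.790027 = 14,692.5138

$14,692.51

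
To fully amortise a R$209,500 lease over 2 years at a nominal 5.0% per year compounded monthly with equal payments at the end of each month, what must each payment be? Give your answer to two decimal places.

With 12 periods per year: i = 0.00416667, n = 24.
Annuity-PV factor = 22.793898; PMT = 209500 / 22.793898 = 9,191.0561

R$9,191.06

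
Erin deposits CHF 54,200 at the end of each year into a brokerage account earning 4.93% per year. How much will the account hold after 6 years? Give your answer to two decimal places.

CHF 368,014.90

FV = PMT · [(1+i)^n − 1] / i = 54200 · 6.789943 = 368,014.9042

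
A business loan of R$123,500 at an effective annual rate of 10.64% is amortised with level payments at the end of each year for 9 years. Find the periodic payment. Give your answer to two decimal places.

PMT = 123500 / ( [1 − (1+0.1064)^(−9)] / 0.1064 ) = 123500 / 5.615387 = 21,993.1409

R$21,993.14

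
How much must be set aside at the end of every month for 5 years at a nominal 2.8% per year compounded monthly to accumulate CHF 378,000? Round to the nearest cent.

CHF 5,876.62

With 12 periods per year: i = 0.00233333, n = 60.
FV-annuity factor = 64.322669; PMT = 378000 / 64.322669 = 5,876.6218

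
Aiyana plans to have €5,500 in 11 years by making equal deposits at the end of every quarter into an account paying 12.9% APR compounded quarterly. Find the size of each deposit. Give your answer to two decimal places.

With 4 periods per year: i = 0.03225, n = 44.
FV-annuity factor = 94.307955; PMT = 5500 / 94.307955 = 58.3196

€58.32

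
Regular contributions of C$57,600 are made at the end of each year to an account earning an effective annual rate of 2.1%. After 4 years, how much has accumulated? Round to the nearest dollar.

FV = PMT · [(1+i)^n − 1] / i = 57600 · 4.127773 = 237,759.7398

C$237,760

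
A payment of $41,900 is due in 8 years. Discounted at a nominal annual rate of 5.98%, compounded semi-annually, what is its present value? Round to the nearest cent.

$26,151.29

With 2 periods per year: i = 0.0299, n = 16.
PV = FV·(1+i)^(−n) = 41,900 × 0.624136 = 26,151.2885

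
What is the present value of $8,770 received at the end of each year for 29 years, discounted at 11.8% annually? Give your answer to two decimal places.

$71,395.83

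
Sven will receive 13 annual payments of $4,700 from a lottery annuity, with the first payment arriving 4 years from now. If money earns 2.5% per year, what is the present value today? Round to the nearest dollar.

Value one period before first payment (t=3): 4700 × [1 − (1+0.025)^(−13)] / 0.025 = 4700 × 10.983185 = 51,620.9694
PV₀ = 51,620.9694 / (1+0.025)^3 = 51,620.9694 / 1.076891 = 47,935.2018

$47,935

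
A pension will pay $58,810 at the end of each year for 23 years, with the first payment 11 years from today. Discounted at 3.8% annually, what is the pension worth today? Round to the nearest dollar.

PV at t=10 (ordinary 23-year annuity): 58810 × a(23|0.038) = 58810 × 15.155453 = 891,292.2148
PV₀ = 891,292.2148 / (1+0.038)^10 = 891,292.2148 / 1.452023 = 613,827.8345

$613,828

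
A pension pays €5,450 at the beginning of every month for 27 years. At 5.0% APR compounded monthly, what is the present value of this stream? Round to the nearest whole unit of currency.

€971,995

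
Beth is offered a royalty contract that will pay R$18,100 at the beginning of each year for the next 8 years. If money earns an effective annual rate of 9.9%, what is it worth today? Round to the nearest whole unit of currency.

Annuity factor a(8|0.099) × (1+i) = 5.884489; PV = 18100 × 5.884489 = 106,509.2531
Payments are at the start of each period, so multiply by (1+i).

R$106,509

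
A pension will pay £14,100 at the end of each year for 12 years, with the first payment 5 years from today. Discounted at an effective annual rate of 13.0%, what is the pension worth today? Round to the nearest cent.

£51,174.59

PV at t=4 (ordinary 12-year annuity): 14100 × a(12|0.13) = 14100 × 5.917647 = 83,438.8229
Discount back 4 years: 83,438.8229 × (1+0.13)^(−4) = 83,438.8229 × 0.613319 = 51,174.5927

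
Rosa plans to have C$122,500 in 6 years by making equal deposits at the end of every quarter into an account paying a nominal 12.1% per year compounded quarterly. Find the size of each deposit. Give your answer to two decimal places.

i = 0.121/4 = 0.03025 per quarter; n = 6·4 = 24.
PMT = 122500 / ( [(1+0.03025)^24 − 1] / 0.03025 ) = 122500 / 34.534504 = 3,547.1771

C$3,547.18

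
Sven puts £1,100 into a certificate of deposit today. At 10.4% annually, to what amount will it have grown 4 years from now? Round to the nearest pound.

£1,634

FV = PV·(1+i)^n = 1,100 × 1.485512 = 1,634.0637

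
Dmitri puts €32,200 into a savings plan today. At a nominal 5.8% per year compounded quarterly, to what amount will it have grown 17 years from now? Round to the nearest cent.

Periodic rate i = 0.058/4 = 0.0145; n = 17 × 4 = 68 periods.
32,200 × (1+0.0145)^68 = 32,200 × 2.661580 = 85,702.8698

€85,702.87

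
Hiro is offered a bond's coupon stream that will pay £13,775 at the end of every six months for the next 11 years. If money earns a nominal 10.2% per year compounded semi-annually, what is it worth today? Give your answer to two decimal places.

i = 0.102/2 = 0.051 per half-year; n = 11·2 = 22.
PV = PMT · [1 − (1+i)^(−n)] / i = 13775 · 13.043820 = 179,678.6271

£179,678.63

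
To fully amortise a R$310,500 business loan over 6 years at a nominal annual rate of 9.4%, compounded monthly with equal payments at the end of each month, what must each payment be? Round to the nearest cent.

R$5,658.77

Periodic rate i = 0.094/12 = 0.00783333; n = 6 × 12 = 72 periods.
PMT = 310500 / ( [1 − (1+0.00783333)^(−72)] / 0.00783333 ) = 310500 / 54.870587 = 5,658.7695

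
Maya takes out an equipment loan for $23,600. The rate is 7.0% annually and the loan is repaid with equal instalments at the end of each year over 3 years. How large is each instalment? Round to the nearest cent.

PMT = 23600 / ( [1 − (1+0.07)^(−3)] / 0.07 ) = 23600 / 2.624316 = 8,992.8193

$8,992.82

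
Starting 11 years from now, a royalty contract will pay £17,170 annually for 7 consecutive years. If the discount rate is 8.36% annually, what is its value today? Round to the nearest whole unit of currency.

PV at t=10 (ordinary 7-year annuity): 17170 × a(7|0.0836) = 17170 × 5.142879 = 88,303.2255
Discount back 10 years: 88,303.2255 × (1+0.0836)^(−10) = 88,303.2255 × 0.448033 = 39,562.7620

£39,563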